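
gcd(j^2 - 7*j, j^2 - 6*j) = j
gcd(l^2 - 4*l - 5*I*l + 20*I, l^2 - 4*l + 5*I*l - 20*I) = l - 4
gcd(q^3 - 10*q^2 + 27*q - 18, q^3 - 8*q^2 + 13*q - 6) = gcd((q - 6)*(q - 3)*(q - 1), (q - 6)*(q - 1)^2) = q^2 - 7*q + 6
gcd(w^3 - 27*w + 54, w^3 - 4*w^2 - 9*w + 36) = w - 3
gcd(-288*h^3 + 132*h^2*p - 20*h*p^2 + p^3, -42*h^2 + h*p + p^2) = -6*h + p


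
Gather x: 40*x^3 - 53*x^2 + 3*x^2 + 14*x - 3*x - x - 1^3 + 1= 40*x^3 - 50*x^2 + 10*x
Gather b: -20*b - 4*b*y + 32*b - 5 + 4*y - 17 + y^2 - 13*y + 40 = b*(12 - 4*y) + y^2 - 9*y + 18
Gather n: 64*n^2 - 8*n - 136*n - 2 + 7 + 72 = 64*n^2 - 144*n + 77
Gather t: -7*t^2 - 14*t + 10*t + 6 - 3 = -7*t^2 - 4*t + 3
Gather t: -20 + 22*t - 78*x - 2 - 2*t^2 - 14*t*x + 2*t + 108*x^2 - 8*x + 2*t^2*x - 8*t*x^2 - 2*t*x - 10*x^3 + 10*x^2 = t^2*(2*x - 2) + t*(-8*x^2 - 16*x + 24) - 10*x^3 + 118*x^2 - 86*x - 22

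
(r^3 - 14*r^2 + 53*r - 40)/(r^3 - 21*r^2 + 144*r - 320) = (r - 1)/(r - 8)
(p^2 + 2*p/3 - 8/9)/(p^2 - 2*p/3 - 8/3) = (p - 2/3)/(p - 2)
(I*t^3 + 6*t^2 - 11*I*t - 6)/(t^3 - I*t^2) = I + 5/t - 6*I/t^2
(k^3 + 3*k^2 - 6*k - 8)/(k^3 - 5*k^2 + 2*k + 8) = (k + 4)/(k - 4)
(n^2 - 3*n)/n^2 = (n - 3)/n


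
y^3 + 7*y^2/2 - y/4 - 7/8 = (y - 1/2)*(y + 1/2)*(y + 7/2)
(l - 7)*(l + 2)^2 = l^3 - 3*l^2 - 24*l - 28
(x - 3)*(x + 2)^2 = x^3 + x^2 - 8*x - 12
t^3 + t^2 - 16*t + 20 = (t - 2)^2*(t + 5)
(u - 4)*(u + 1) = u^2 - 3*u - 4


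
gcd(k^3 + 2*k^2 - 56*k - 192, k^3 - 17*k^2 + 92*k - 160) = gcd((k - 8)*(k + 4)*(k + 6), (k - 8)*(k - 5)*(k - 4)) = k - 8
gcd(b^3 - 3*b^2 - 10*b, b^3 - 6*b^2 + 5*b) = b^2 - 5*b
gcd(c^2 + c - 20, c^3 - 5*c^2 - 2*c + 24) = c - 4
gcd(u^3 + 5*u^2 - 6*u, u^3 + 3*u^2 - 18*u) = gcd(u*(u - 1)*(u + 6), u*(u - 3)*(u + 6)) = u^2 + 6*u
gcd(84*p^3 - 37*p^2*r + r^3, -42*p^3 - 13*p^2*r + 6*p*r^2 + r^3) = 21*p^2 - 4*p*r - r^2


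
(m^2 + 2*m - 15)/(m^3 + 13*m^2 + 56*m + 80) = (m - 3)/(m^2 + 8*m + 16)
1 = 1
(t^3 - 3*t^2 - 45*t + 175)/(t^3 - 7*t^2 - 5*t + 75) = (t + 7)/(t + 3)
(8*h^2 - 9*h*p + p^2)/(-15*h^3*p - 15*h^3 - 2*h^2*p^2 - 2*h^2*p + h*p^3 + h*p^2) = (-8*h^2 + 9*h*p - p^2)/(h*(15*h^2*p + 15*h^2 + 2*h*p^2 + 2*h*p - p^3 - p^2))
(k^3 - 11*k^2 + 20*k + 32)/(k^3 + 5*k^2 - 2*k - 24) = (k^3 - 11*k^2 + 20*k + 32)/(k^3 + 5*k^2 - 2*k - 24)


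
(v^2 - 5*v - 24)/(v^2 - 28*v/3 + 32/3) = 3*(v + 3)/(3*v - 4)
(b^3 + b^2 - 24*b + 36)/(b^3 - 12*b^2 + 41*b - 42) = (b + 6)/(b - 7)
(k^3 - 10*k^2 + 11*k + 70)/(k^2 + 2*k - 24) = (k^3 - 10*k^2 + 11*k + 70)/(k^2 + 2*k - 24)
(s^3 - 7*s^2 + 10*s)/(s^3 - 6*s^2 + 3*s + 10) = s/(s + 1)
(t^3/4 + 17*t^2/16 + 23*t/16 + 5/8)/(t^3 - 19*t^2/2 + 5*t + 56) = (4*t^2 + 9*t + 5)/(8*(2*t^2 - 23*t + 56))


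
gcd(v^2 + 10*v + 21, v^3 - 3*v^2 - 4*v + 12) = 1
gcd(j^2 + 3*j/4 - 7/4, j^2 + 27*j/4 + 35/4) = j + 7/4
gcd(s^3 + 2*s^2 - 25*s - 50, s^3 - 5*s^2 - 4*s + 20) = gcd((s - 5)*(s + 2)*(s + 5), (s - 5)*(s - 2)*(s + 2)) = s^2 - 3*s - 10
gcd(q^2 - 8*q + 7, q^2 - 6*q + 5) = q - 1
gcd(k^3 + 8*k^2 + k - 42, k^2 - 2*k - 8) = 1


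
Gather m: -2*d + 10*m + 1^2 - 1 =-2*d + 10*m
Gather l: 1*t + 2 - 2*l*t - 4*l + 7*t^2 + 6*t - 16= l*(-2*t - 4) + 7*t^2 + 7*t - 14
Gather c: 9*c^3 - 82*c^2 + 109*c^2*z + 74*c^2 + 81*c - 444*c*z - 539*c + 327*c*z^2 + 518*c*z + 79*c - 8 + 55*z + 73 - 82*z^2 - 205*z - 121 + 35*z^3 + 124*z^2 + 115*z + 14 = 9*c^3 + c^2*(109*z - 8) + c*(327*z^2 + 74*z - 379) + 35*z^3 + 42*z^2 - 35*z - 42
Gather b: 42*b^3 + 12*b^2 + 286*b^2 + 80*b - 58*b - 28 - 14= 42*b^3 + 298*b^2 + 22*b - 42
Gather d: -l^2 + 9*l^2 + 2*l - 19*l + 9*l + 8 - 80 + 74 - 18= 8*l^2 - 8*l - 16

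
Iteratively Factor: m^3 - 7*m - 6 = (m + 1)*(m^2 - m - 6) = (m - 3)*(m + 1)*(m + 2)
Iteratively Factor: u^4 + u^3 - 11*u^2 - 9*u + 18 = (u + 3)*(u^3 - 2*u^2 - 5*u + 6) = (u - 1)*(u + 3)*(u^2 - u - 6) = (u - 1)*(u + 2)*(u + 3)*(u - 3)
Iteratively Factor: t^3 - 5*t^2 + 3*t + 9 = (t + 1)*(t^2 - 6*t + 9) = (t - 3)*(t + 1)*(t - 3)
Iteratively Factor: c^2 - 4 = (c + 2)*(c - 2)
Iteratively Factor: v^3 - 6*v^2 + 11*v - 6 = (v - 3)*(v^2 - 3*v + 2) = (v - 3)*(v - 1)*(v - 2)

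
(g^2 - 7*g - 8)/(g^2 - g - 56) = (g + 1)/(g + 7)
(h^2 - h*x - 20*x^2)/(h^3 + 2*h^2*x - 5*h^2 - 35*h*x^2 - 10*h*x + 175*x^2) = (h + 4*x)/(h^2 + 7*h*x - 5*h - 35*x)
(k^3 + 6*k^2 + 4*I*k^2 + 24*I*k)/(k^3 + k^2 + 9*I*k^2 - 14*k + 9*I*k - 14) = k*(k^2 + 2*k*(3 + 2*I) + 24*I)/(k^3 + k^2*(1 + 9*I) + k*(-14 + 9*I) - 14)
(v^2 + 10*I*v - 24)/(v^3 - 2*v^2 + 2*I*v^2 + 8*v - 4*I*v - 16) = (v + 6*I)/(v^2 - 2*v*(1 + I) + 4*I)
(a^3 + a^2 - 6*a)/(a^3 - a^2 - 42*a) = (-a^2 - a + 6)/(-a^2 + a + 42)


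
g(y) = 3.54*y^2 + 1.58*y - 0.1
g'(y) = 7.08*y + 1.58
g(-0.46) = -0.08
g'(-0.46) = -1.68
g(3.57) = 50.66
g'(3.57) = 26.86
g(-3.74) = 43.51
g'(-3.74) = -24.90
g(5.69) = 123.50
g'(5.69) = 41.87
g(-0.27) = -0.27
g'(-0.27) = -0.33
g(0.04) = -0.03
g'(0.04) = 1.86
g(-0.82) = 0.98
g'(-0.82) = -4.23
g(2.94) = 35.14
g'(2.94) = 22.40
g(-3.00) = 27.02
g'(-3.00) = -19.66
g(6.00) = 136.82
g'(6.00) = 44.06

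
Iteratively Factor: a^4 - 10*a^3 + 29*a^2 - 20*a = (a)*(a^3 - 10*a^2 + 29*a - 20) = a*(a - 1)*(a^2 - 9*a + 20) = a*(a - 5)*(a - 1)*(a - 4)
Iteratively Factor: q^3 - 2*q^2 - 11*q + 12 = (q - 4)*(q^2 + 2*q - 3) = (q - 4)*(q + 3)*(q - 1)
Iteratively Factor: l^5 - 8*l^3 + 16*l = (l - 2)*(l^4 + 2*l^3 - 4*l^2 - 8*l) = (l - 2)^2*(l^3 + 4*l^2 + 4*l) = (l - 2)^2*(l + 2)*(l^2 + 2*l) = l*(l - 2)^2*(l + 2)*(l + 2)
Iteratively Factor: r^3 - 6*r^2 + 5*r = (r - 5)*(r^2 - r) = r*(r - 5)*(r - 1)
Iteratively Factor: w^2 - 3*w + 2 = (w - 1)*(w - 2)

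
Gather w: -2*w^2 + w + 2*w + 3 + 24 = -2*w^2 + 3*w + 27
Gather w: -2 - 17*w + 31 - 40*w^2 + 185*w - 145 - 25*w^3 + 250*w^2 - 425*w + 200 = -25*w^3 + 210*w^2 - 257*w + 84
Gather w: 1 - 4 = -3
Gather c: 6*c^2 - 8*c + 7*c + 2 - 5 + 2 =6*c^2 - c - 1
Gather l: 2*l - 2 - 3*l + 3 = 1 - l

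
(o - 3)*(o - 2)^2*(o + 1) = o^4 - 6*o^3 + 9*o^2 + 4*o - 12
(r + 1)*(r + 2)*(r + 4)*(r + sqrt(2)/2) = r^4 + sqrt(2)*r^3/2 + 7*r^3 + 7*sqrt(2)*r^2/2 + 14*r^2 + 8*r + 7*sqrt(2)*r + 4*sqrt(2)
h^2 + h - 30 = (h - 5)*(h + 6)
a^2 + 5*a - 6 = (a - 1)*(a + 6)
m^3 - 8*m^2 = m^2*(m - 8)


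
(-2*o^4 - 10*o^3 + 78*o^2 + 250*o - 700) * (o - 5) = -2*o^5 + 128*o^3 - 140*o^2 - 1950*o + 3500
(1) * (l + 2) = l + 2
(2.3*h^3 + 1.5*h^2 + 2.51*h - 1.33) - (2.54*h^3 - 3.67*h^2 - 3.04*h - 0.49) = -0.24*h^3 + 5.17*h^2 + 5.55*h - 0.84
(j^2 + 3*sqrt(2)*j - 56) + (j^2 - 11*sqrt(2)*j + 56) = 2*j^2 - 8*sqrt(2)*j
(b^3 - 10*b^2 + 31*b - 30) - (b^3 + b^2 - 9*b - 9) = -11*b^2 + 40*b - 21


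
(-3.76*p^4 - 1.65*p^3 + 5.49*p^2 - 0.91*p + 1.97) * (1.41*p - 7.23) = -5.3016*p^5 + 24.8583*p^4 + 19.6704*p^3 - 40.9758*p^2 + 9.357*p - 14.2431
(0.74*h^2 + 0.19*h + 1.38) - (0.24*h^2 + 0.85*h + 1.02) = 0.5*h^2 - 0.66*h + 0.36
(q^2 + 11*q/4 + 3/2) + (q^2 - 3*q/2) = 2*q^2 + 5*q/4 + 3/2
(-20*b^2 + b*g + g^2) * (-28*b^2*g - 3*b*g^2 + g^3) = 560*b^4*g + 32*b^3*g^2 - 51*b^2*g^3 - 2*b*g^4 + g^5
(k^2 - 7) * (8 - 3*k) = -3*k^3 + 8*k^2 + 21*k - 56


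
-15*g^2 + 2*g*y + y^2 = (-3*g + y)*(5*g + y)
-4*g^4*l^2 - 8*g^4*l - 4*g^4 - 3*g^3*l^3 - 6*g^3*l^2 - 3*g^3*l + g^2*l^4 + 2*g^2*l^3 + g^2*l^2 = (-4*g + l)*(g + l)*(g*l + g)^2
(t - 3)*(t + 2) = t^2 - t - 6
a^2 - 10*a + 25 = (a - 5)^2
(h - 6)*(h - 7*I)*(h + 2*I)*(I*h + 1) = I*h^4 + 6*h^3 - 6*I*h^3 - 36*h^2 + 9*I*h^2 + 14*h - 54*I*h - 84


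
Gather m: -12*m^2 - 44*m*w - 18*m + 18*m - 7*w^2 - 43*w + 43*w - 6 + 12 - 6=-12*m^2 - 44*m*w - 7*w^2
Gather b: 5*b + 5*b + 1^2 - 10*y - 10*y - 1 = 10*b - 20*y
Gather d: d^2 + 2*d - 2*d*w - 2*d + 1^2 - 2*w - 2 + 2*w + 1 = d^2 - 2*d*w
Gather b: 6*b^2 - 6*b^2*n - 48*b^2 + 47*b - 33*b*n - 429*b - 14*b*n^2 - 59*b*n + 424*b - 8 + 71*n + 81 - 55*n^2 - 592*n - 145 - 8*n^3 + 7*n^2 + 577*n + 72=b^2*(-6*n - 42) + b*(-14*n^2 - 92*n + 42) - 8*n^3 - 48*n^2 + 56*n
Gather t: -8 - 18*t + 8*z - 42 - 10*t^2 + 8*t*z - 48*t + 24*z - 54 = -10*t^2 + t*(8*z - 66) + 32*z - 104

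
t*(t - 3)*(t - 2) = t^3 - 5*t^2 + 6*t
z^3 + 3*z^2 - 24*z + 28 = (z - 2)^2*(z + 7)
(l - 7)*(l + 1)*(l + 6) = l^3 - 43*l - 42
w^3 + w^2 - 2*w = w*(w - 1)*(w + 2)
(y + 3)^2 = y^2 + 6*y + 9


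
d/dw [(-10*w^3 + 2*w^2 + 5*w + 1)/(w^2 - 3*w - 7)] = (-10*w^4 + 60*w^3 + 199*w^2 - 30*w - 32)/(w^4 - 6*w^3 - 5*w^2 + 42*w + 49)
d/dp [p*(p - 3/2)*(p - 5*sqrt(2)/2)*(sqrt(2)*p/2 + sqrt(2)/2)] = 2*sqrt(2)*p^3 - 15*p^2/2 - 3*sqrt(2)*p^2/4 - 3*sqrt(2)*p/2 + 5*p/2 + 15/4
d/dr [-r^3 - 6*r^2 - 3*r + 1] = -3*r^2 - 12*r - 3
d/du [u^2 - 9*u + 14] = 2*u - 9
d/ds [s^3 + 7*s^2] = s*(3*s + 14)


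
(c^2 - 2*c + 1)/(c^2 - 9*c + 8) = (c - 1)/(c - 8)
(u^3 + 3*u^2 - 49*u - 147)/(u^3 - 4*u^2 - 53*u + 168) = (u^2 - 4*u - 21)/(u^2 - 11*u + 24)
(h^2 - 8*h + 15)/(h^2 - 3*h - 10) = (h - 3)/(h + 2)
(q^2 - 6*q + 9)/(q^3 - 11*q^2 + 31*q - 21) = (q - 3)/(q^2 - 8*q + 7)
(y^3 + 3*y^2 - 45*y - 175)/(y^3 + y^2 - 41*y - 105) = (y + 5)/(y + 3)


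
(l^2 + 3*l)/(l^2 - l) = (l + 3)/(l - 1)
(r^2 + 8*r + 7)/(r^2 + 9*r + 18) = (r^2 + 8*r + 7)/(r^2 + 9*r + 18)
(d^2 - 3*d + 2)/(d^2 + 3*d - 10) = (d - 1)/(d + 5)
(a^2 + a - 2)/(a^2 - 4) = (a - 1)/(a - 2)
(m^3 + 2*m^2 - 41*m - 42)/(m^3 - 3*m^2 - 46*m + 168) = (m + 1)/(m - 4)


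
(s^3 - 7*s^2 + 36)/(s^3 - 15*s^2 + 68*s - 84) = (s^2 - s - 6)/(s^2 - 9*s + 14)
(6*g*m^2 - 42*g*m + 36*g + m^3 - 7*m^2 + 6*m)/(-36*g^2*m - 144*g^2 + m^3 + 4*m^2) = (-m^2 + 7*m - 6)/(6*g*m + 24*g - m^2 - 4*m)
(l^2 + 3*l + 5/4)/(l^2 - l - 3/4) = (2*l + 5)/(2*l - 3)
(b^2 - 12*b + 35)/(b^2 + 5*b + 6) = (b^2 - 12*b + 35)/(b^2 + 5*b + 6)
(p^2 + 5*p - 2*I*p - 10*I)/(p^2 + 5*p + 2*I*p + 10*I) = (p - 2*I)/(p + 2*I)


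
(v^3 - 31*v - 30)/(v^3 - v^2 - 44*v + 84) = (v^2 + 6*v + 5)/(v^2 + 5*v - 14)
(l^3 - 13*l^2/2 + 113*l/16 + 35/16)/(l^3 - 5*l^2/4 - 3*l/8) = (4*l^2 - 27*l + 35)/(2*l*(2*l - 3))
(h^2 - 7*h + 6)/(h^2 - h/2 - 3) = 2*(-h^2 + 7*h - 6)/(-2*h^2 + h + 6)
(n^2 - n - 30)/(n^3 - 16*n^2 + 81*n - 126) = (n + 5)/(n^2 - 10*n + 21)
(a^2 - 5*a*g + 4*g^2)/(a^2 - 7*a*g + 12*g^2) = (a - g)/(a - 3*g)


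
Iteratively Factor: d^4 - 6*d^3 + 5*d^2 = (d - 1)*(d^3 - 5*d^2) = (d - 5)*(d - 1)*(d^2) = d*(d - 5)*(d - 1)*(d)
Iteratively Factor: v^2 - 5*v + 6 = (v - 2)*(v - 3)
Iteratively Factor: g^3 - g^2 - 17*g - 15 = (g + 3)*(g^2 - 4*g - 5) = (g - 5)*(g + 3)*(g + 1)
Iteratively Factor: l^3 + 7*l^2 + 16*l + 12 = (l + 3)*(l^2 + 4*l + 4) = (l + 2)*(l + 3)*(l + 2)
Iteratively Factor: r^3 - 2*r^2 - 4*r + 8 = (r - 2)*(r^2 - 4) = (r - 2)*(r + 2)*(r - 2)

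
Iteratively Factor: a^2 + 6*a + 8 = (a + 4)*(a + 2)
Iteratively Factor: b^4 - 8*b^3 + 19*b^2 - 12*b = (b - 4)*(b^3 - 4*b^2 + 3*b) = (b - 4)*(b - 3)*(b^2 - b) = (b - 4)*(b - 3)*(b - 1)*(b)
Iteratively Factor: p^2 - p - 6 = (p + 2)*(p - 3)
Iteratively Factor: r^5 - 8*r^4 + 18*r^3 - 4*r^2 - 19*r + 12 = (r - 1)*(r^4 - 7*r^3 + 11*r^2 + 7*r - 12) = (r - 1)*(r + 1)*(r^3 - 8*r^2 + 19*r - 12) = (r - 1)^2*(r + 1)*(r^2 - 7*r + 12) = (r - 3)*(r - 1)^2*(r + 1)*(r - 4)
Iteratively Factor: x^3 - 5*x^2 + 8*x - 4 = (x - 2)*(x^2 - 3*x + 2) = (x - 2)*(x - 1)*(x - 2)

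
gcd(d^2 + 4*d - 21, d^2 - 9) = d - 3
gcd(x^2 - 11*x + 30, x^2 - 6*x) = x - 6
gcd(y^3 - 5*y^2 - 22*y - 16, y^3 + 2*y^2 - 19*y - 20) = y + 1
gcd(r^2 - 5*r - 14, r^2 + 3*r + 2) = r + 2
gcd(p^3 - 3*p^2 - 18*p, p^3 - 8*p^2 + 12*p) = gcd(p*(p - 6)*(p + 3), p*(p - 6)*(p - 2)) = p^2 - 6*p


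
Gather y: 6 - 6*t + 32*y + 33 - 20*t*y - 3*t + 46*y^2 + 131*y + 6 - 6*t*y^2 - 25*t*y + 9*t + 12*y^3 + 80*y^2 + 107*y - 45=12*y^3 + y^2*(126 - 6*t) + y*(270 - 45*t)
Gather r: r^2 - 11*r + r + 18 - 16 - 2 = r^2 - 10*r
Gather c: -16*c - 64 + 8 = -16*c - 56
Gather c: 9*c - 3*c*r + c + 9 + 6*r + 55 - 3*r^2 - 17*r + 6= c*(10 - 3*r) - 3*r^2 - 11*r + 70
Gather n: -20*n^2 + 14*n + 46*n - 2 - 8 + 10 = -20*n^2 + 60*n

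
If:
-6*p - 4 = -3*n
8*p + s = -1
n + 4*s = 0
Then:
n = 52/45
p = -4/45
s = -13/45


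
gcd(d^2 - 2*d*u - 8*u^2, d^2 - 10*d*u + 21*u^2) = 1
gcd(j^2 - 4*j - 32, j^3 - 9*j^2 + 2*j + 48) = j - 8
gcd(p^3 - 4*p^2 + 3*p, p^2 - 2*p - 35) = 1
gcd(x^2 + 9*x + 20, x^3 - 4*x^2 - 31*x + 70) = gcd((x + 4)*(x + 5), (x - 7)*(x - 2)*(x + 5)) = x + 5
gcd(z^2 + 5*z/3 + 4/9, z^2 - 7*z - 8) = 1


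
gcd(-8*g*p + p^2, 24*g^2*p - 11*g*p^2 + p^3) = -8*g*p + p^2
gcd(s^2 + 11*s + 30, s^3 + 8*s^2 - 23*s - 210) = s + 6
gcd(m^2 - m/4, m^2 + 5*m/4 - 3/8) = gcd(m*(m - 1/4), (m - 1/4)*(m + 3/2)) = m - 1/4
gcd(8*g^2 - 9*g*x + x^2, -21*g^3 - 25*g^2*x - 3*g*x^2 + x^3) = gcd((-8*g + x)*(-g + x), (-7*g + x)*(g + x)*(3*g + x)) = 1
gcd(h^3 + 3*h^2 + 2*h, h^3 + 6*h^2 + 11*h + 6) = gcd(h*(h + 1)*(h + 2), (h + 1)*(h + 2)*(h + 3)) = h^2 + 3*h + 2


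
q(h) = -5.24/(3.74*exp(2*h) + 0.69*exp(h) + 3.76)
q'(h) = -5.24*(-7.48*exp(2*h) - 0.69*exp(h))/(3.74*exp(2*h) + 0.69*exp(h) + 3.76)^2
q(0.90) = -0.19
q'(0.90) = 0.31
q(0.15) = -0.55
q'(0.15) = 0.62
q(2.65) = -0.01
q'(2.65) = 0.01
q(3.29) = -0.00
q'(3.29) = 0.00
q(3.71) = -0.00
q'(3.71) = 0.00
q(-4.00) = -1.39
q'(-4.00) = 0.01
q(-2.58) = -1.37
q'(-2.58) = 0.03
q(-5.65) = -1.39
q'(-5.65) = 0.00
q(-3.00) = -1.38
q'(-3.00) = 0.02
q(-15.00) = -1.39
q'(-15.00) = 0.00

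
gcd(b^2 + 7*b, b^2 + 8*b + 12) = 1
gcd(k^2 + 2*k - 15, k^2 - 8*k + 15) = k - 3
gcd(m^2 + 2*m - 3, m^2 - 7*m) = 1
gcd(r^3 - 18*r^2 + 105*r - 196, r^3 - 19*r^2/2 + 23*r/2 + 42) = r^2 - 11*r + 28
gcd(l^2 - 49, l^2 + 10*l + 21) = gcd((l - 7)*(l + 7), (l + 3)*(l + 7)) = l + 7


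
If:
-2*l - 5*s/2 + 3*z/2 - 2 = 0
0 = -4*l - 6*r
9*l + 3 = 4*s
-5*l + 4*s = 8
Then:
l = 5/4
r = -5/6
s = 57/16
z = 143/16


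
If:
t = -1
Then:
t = -1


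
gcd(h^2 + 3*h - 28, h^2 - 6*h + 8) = h - 4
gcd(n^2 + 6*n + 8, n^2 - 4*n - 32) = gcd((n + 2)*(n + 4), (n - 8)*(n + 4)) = n + 4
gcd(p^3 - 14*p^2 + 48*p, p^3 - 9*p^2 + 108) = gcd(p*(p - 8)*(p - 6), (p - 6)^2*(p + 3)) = p - 6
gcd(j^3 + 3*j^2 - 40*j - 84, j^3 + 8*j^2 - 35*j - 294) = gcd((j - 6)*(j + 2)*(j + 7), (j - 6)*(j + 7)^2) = j^2 + j - 42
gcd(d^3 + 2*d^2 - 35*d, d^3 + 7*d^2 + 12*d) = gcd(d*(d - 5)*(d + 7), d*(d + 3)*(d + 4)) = d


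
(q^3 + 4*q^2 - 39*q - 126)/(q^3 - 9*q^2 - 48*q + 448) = (q^2 - 3*q - 18)/(q^2 - 16*q + 64)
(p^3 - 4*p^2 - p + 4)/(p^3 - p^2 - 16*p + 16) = (p + 1)/(p + 4)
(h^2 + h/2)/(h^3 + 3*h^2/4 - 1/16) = 8*h/(8*h^2 + 2*h - 1)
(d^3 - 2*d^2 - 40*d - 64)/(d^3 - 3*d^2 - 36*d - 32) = (d + 2)/(d + 1)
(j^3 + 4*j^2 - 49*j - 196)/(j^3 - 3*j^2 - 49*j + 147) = (j + 4)/(j - 3)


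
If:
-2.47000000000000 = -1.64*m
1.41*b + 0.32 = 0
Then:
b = -0.23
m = 1.51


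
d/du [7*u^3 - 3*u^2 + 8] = 3*u*(7*u - 2)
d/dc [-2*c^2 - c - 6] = -4*c - 1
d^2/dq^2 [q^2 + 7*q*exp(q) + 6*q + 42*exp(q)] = 7*q*exp(q) + 56*exp(q) + 2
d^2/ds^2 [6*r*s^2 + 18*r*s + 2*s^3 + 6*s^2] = 12*r + 12*s + 12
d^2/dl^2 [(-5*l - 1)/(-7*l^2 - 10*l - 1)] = 2*(4*(5*l + 1)*(7*l + 5)^2 - 3*(35*l + 19)*(7*l^2 + 10*l + 1))/(7*l^2 + 10*l + 1)^3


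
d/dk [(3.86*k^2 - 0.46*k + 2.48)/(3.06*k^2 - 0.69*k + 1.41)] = (-1.2558*k^2 - 4.2924*k + 1.0626)/(9.3636*k^4 - 4.2228*k^3 + 9.1053*k^2 - 1.9458*k + 1.9881)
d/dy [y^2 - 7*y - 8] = 2*y - 7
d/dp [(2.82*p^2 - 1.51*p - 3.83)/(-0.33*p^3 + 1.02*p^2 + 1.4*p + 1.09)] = (0.9306*p^4 - 0.9966*p^3 + 1.6965*p^2 + 13.9608*p + 3.7161)/(0.1089*p^6 - 0.6732*p^5 + 0.1164*p^4 + 2.1366*p^3 + 4.1836*p^2 + 3.052*p + 1.1881)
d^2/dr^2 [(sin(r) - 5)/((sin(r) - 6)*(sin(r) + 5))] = (-sin(r)^5 + 19*sin(r)^4 - 193*sin(r)^3 + 605*sin(r)^2 - 840*sin(r) - 370)/((sin(r) - 6)^3*(sin(r) + 5)^3)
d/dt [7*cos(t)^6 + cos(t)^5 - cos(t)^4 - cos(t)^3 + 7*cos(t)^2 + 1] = (-42*cos(t)^4 - 5*cos(t)^3 + 4*cos(t)^2 + 3*cos(t) - 14)*sin(t)*cos(t)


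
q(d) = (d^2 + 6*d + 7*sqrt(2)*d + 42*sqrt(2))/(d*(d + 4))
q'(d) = (2*d + 6 + 7*sqrt(2))/(d*(d + 4)) - (d^2 + 6*d + 7*sqrt(2)*d + 42*sqrt(2))/(d*(d + 4)^2) - (d^2 + 6*d + 7*sqrt(2)*d + 42*sqrt(2))/(d^2*(d + 4)) = (-7*sqrt(2)*d^2 - 2*d^2 - 84*sqrt(2)*d - 168*sqrt(2))/(d^2*(d^2 + 8*d + 16))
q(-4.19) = 12.98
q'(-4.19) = 80.86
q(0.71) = 21.29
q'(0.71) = -29.32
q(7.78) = 2.66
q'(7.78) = -0.22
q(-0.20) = -74.02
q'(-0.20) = -371.03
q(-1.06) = -14.01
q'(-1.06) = -12.87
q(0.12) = 124.03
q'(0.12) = -1031.02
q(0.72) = 21.00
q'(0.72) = -28.51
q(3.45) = 4.91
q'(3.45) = -1.19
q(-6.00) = 0.00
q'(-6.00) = 0.32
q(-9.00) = -0.06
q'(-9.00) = -0.07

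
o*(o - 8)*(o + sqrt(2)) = o^3 - 8*o^2 + sqrt(2)*o^2 - 8*sqrt(2)*o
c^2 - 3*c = c*(c - 3)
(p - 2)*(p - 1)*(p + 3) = p^3 - 7*p + 6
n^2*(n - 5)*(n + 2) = n^4 - 3*n^3 - 10*n^2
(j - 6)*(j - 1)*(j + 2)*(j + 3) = j^4 - 2*j^3 - 23*j^2 - 12*j + 36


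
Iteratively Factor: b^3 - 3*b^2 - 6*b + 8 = (b + 2)*(b^2 - 5*b + 4) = (b - 1)*(b + 2)*(b - 4)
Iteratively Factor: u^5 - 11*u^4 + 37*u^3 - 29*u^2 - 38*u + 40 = (u - 5)*(u^4 - 6*u^3 + 7*u^2 + 6*u - 8) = (u - 5)*(u + 1)*(u^3 - 7*u^2 + 14*u - 8) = (u - 5)*(u - 2)*(u + 1)*(u^2 - 5*u + 4) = (u - 5)*(u - 2)*(u - 1)*(u + 1)*(u - 4)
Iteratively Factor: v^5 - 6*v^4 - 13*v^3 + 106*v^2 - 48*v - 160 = (v + 4)*(v^4 - 10*v^3 + 27*v^2 - 2*v - 40) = (v + 1)*(v + 4)*(v^3 - 11*v^2 + 38*v - 40) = (v - 4)*(v + 1)*(v + 4)*(v^2 - 7*v + 10) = (v - 5)*(v - 4)*(v + 1)*(v + 4)*(v - 2)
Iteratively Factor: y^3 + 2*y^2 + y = (y)*(y^2 + 2*y + 1) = y*(y + 1)*(y + 1)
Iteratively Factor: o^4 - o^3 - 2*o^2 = (o)*(o^3 - o^2 - 2*o) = o*(o + 1)*(o^2 - 2*o) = o*(o - 2)*(o + 1)*(o)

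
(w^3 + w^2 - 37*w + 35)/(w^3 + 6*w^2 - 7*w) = (w - 5)/w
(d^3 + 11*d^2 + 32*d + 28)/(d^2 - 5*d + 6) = (d^3 + 11*d^2 + 32*d + 28)/(d^2 - 5*d + 6)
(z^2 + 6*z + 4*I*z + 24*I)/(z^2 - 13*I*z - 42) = (z^2 + z*(6 + 4*I) + 24*I)/(z^2 - 13*I*z - 42)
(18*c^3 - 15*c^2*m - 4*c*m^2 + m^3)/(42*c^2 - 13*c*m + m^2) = (3*c^2 - 2*c*m - m^2)/(7*c - m)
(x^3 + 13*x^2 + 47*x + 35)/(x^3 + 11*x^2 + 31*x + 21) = (x + 5)/(x + 3)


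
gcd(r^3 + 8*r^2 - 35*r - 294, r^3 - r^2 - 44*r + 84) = r^2 + r - 42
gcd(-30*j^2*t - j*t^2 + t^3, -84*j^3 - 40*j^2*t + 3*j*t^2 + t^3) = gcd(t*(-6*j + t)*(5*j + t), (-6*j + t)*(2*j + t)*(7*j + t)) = -6*j + t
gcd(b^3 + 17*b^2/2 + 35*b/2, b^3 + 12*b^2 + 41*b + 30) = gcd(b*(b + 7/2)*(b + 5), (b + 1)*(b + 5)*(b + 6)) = b + 5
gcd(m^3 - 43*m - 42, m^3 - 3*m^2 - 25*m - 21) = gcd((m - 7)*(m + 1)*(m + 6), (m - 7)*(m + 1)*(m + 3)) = m^2 - 6*m - 7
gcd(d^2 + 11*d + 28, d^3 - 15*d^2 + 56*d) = 1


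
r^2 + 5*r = r*(r + 5)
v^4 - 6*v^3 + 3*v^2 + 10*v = v*(v - 5)*(v - 2)*(v + 1)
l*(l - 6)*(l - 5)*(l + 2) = l^4 - 9*l^3 + 8*l^2 + 60*l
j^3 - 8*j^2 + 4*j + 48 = (j - 6)*(j - 4)*(j + 2)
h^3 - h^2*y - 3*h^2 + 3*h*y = h*(h - 3)*(h - y)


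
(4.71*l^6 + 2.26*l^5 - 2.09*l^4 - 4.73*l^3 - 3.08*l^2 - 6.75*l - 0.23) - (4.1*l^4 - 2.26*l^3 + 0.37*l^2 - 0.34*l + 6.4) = 4.71*l^6 + 2.26*l^5 - 6.19*l^4 - 2.47*l^3 - 3.45*l^2 - 6.41*l - 6.63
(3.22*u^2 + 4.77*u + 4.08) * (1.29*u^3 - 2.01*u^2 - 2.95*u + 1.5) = 4.1538*u^5 - 0.3189*u^4 - 13.8235*u^3 - 17.4423*u^2 - 4.881*u + 6.12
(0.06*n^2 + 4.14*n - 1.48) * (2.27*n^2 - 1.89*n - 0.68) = 0.1362*n^4 + 9.2844*n^3 - 11.225*n^2 - 0.0180000000000002*n + 1.0064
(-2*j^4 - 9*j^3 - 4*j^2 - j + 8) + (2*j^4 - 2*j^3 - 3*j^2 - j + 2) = -11*j^3 - 7*j^2 - 2*j + 10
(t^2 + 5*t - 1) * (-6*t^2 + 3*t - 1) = -6*t^4 - 27*t^3 + 20*t^2 - 8*t + 1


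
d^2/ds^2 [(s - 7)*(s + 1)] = 2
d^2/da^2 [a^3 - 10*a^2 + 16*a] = 6*a - 20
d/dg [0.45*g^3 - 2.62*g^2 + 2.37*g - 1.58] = 1.35*g^2 - 5.24*g + 2.37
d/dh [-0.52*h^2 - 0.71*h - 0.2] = -1.04*h - 0.71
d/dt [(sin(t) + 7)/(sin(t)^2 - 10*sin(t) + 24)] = (-14*sin(t) + cos(t)^2 + 93)*cos(t)/(sin(t)^2 - 10*sin(t) + 24)^2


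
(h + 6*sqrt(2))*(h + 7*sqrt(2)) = h^2 + 13*sqrt(2)*h + 84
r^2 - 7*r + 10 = (r - 5)*(r - 2)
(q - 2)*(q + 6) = q^2 + 4*q - 12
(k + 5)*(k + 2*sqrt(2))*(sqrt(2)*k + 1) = sqrt(2)*k^3 + 5*k^2 + 5*sqrt(2)*k^2 + 2*sqrt(2)*k + 25*k + 10*sqrt(2)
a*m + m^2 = m*(a + m)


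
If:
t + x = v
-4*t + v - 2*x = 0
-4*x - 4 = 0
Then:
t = 1/3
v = -2/3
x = -1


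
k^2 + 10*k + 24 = (k + 4)*(k + 6)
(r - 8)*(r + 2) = r^2 - 6*r - 16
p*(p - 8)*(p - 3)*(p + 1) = p^4 - 10*p^3 + 13*p^2 + 24*p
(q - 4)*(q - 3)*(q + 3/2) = q^3 - 11*q^2/2 + 3*q/2 + 18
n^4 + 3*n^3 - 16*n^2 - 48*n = n*(n - 4)*(n + 3)*(n + 4)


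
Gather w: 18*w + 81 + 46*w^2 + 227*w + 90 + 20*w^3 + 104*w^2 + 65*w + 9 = 20*w^3 + 150*w^2 + 310*w + 180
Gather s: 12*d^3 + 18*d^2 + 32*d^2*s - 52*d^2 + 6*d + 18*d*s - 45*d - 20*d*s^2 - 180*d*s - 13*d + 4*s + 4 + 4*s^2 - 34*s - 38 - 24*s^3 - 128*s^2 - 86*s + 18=12*d^3 - 34*d^2 - 52*d - 24*s^3 + s^2*(-20*d - 124) + s*(32*d^2 - 162*d - 116) - 16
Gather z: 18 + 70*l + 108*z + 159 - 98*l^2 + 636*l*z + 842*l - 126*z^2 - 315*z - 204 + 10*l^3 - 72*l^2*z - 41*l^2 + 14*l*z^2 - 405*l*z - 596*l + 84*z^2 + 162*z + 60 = 10*l^3 - 139*l^2 + 316*l + z^2*(14*l - 42) + z*(-72*l^2 + 231*l - 45) + 33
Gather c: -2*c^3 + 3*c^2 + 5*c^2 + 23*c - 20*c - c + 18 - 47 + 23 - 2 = -2*c^3 + 8*c^2 + 2*c - 8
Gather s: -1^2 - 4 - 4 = -9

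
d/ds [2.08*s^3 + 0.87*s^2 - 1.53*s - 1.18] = 6.24*s^2 + 1.74*s - 1.53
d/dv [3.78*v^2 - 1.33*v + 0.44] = 7.56*v - 1.33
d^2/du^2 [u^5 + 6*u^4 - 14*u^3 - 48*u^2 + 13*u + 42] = 20*u^3 + 72*u^2 - 84*u - 96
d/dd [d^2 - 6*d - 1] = 2*d - 6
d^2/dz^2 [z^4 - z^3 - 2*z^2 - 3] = 12*z^2 - 6*z - 4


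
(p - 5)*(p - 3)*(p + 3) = p^3 - 5*p^2 - 9*p + 45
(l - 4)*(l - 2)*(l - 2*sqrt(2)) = l^3 - 6*l^2 - 2*sqrt(2)*l^2 + 8*l + 12*sqrt(2)*l - 16*sqrt(2)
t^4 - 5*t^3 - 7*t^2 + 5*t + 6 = (t - 6)*(t - 1)*(t + 1)^2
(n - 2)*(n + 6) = n^2 + 4*n - 12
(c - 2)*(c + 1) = c^2 - c - 2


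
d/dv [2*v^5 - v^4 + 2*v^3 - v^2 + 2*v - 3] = 10*v^4 - 4*v^3 + 6*v^2 - 2*v + 2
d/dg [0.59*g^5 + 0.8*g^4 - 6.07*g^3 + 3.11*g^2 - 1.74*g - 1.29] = 2.95*g^4 + 3.2*g^3 - 18.21*g^2 + 6.22*g - 1.74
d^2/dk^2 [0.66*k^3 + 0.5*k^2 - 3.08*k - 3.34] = 3.96*k + 1.0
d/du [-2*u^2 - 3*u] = -4*u - 3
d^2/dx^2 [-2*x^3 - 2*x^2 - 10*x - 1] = -12*x - 4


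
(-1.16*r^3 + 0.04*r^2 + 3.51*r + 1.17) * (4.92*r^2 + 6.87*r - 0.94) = -5.7072*r^5 - 7.7724*r^4 + 18.6344*r^3 + 29.8325*r^2 + 4.7385*r - 1.0998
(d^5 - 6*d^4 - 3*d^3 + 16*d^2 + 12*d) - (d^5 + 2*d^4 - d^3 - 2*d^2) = -8*d^4 - 2*d^3 + 18*d^2 + 12*d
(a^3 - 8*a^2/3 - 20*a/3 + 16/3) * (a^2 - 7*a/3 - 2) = a^5 - 5*a^4 - 22*a^3/9 + 236*a^2/9 + 8*a/9 - 32/3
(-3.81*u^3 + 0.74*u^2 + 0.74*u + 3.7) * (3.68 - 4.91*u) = 18.7071*u^4 - 17.6542*u^3 - 0.9102*u^2 - 15.4438*u + 13.616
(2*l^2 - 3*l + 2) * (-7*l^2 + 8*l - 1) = -14*l^4 + 37*l^3 - 40*l^2 + 19*l - 2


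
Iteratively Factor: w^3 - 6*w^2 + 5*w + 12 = (w - 3)*(w^2 - 3*w - 4) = (w - 4)*(w - 3)*(w + 1)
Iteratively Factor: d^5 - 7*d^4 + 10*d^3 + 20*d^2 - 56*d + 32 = (d - 1)*(d^4 - 6*d^3 + 4*d^2 + 24*d - 32) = (d - 2)*(d - 1)*(d^3 - 4*d^2 - 4*d + 16) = (d - 2)*(d - 1)*(d + 2)*(d^2 - 6*d + 8) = (d - 4)*(d - 2)*(d - 1)*(d + 2)*(d - 2)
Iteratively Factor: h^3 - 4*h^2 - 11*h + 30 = (h - 5)*(h^2 + h - 6) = (h - 5)*(h + 3)*(h - 2)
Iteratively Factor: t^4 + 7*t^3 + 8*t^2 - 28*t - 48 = (t + 3)*(t^3 + 4*t^2 - 4*t - 16) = (t + 3)*(t + 4)*(t^2 - 4) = (t + 2)*(t + 3)*(t + 4)*(t - 2)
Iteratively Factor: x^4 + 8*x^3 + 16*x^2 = (x + 4)*(x^3 + 4*x^2) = (x + 4)^2*(x^2) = x*(x + 4)^2*(x)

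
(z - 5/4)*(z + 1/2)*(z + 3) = z^3 + 9*z^2/4 - 23*z/8 - 15/8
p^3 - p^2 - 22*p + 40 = (p - 4)*(p - 2)*(p + 5)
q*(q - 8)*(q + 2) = q^3 - 6*q^2 - 16*q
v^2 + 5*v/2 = v*(v + 5/2)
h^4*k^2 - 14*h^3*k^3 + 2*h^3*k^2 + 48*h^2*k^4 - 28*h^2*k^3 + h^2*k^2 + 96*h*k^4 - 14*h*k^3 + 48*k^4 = (h - 8*k)*(h - 6*k)*(h*k + k)^2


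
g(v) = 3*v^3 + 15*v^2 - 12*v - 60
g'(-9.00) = 447.00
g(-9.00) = -924.00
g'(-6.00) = 132.00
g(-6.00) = -96.00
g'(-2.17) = -34.72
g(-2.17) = 6.02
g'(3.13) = 170.07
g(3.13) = 141.39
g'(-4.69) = 45.26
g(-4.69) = 16.74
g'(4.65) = 322.10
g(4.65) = 510.17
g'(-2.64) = -28.47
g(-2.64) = 21.02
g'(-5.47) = 93.19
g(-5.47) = -36.55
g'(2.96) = 155.65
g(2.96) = 113.71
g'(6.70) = 593.01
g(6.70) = 1435.24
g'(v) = 9*v^2 + 30*v - 12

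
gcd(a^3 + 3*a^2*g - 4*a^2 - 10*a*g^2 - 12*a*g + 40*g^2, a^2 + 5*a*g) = a + 5*g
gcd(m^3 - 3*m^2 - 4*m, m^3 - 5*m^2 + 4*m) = m^2 - 4*m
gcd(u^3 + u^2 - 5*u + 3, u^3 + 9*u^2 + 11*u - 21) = u^2 + 2*u - 3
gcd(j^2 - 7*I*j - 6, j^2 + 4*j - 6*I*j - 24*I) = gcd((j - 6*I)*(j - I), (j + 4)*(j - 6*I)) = j - 6*I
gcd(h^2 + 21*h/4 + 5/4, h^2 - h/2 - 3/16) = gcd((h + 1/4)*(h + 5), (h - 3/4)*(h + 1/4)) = h + 1/4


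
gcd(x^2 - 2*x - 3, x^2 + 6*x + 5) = x + 1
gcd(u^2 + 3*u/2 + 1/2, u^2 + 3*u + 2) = u + 1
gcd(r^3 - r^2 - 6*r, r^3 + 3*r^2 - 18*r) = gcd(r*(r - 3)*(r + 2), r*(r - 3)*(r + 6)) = r^2 - 3*r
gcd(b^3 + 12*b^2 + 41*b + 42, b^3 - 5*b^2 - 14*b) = b + 2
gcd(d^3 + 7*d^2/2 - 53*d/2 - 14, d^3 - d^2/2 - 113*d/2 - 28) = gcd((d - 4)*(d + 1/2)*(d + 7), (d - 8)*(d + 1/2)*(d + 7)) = d^2 + 15*d/2 + 7/2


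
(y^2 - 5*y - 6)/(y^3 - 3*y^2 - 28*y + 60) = (y + 1)/(y^2 + 3*y - 10)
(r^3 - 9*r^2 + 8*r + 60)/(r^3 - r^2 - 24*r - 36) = (r - 5)/(r + 3)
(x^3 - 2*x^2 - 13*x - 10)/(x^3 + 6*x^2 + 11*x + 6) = (x - 5)/(x + 3)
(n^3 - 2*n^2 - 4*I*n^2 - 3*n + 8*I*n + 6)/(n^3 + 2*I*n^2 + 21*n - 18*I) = (n - 2)/(n + 6*I)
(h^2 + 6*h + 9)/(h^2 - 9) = (h + 3)/(h - 3)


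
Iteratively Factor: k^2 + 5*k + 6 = (k + 2)*(k + 3)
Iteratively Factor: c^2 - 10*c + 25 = (c - 5)*(c - 5)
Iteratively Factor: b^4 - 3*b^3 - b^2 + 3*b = (b - 3)*(b^3 - b) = b*(b - 3)*(b^2 - 1) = b*(b - 3)*(b + 1)*(b - 1)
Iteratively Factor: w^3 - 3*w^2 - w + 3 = (w + 1)*(w^2 - 4*w + 3) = (w - 1)*(w + 1)*(w - 3)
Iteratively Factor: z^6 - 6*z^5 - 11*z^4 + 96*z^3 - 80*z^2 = (z)*(z^5 - 6*z^4 - 11*z^3 + 96*z^2 - 80*z) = z^2*(z^4 - 6*z^3 - 11*z^2 + 96*z - 80) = z^2*(z - 4)*(z^3 - 2*z^2 - 19*z + 20) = z^2*(z - 4)*(z + 4)*(z^2 - 6*z + 5) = z^2*(z - 4)*(z - 1)*(z + 4)*(z - 5)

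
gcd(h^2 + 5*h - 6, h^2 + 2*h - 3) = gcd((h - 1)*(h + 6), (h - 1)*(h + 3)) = h - 1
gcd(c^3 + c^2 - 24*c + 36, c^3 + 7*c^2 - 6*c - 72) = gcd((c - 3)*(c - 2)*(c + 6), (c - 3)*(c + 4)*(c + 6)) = c^2 + 3*c - 18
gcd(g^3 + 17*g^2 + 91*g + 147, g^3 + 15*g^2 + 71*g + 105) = g^2 + 10*g + 21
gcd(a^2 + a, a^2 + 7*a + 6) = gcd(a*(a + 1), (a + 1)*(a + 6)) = a + 1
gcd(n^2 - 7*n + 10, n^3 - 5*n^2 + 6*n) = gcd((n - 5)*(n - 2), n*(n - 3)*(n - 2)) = n - 2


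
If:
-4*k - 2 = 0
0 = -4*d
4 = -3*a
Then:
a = -4/3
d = 0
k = -1/2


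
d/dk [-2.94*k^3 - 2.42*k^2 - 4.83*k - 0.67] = -8.82*k^2 - 4.84*k - 4.83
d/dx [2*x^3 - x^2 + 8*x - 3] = 6*x^2 - 2*x + 8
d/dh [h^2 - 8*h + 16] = 2*h - 8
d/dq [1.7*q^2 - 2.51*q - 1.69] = 3.4*q - 2.51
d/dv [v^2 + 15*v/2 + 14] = 2*v + 15/2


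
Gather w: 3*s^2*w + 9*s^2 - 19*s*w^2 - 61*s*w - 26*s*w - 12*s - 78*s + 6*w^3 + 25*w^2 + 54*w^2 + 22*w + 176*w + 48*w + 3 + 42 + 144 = 9*s^2 - 90*s + 6*w^3 + w^2*(79 - 19*s) + w*(3*s^2 - 87*s + 246) + 189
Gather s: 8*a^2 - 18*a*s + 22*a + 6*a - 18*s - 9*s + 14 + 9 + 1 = 8*a^2 + 28*a + s*(-18*a - 27) + 24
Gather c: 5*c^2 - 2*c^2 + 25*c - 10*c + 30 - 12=3*c^2 + 15*c + 18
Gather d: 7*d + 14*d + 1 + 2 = 21*d + 3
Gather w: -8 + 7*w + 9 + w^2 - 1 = w^2 + 7*w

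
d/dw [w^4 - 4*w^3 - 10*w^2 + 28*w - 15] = 4*w^3 - 12*w^2 - 20*w + 28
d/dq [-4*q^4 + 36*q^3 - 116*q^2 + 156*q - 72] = -16*q^3 + 108*q^2 - 232*q + 156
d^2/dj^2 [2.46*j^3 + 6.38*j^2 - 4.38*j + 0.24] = 14.76*j + 12.76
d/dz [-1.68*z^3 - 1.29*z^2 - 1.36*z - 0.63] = -5.04*z^2 - 2.58*z - 1.36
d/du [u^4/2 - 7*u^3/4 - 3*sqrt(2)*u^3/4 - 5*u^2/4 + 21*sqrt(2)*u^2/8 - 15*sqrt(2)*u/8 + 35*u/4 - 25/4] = 2*u^3 - 21*u^2/4 - 9*sqrt(2)*u^2/4 - 5*u/2 + 21*sqrt(2)*u/4 - 15*sqrt(2)/8 + 35/4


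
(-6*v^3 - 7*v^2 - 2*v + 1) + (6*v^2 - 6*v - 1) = -6*v^3 - v^2 - 8*v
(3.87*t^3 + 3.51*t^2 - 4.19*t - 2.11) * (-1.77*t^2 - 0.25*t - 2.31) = -6.8499*t^5 - 7.1802*t^4 - 2.4009*t^3 - 3.3259*t^2 + 10.2064*t + 4.8741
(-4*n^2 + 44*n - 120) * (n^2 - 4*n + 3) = -4*n^4 + 60*n^3 - 308*n^2 + 612*n - 360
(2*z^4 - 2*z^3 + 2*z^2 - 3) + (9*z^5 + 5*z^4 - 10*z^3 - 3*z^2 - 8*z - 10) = 9*z^5 + 7*z^4 - 12*z^3 - z^2 - 8*z - 13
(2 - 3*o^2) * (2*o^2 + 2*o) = -6*o^4 - 6*o^3 + 4*o^2 + 4*o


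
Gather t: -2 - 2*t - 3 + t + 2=-t - 3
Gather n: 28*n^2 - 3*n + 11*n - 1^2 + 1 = 28*n^2 + 8*n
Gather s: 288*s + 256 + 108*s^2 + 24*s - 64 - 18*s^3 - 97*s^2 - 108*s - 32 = -18*s^3 + 11*s^2 + 204*s + 160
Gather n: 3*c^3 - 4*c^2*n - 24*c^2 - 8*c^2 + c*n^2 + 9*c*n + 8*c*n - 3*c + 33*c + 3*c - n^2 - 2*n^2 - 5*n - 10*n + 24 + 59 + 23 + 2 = 3*c^3 - 32*c^2 + 33*c + n^2*(c - 3) + n*(-4*c^2 + 17*c - 15) + 108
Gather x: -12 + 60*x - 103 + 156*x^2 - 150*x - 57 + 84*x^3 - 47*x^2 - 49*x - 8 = 84*x^3 + 109*x^2 - 139*x - 180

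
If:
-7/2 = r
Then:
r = -7/2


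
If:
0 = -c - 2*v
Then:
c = -2*v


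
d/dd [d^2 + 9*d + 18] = 2*d + 9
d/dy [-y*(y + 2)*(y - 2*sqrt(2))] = -3*y^2 - 4*y + 4*sqrt(2)*y + 4*sqrt(2)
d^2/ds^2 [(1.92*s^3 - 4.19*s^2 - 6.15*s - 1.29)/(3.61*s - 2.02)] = (50.043264*s^3 - 84.006144*s^2 + 47.006208*s - 157.51063)/(47.045881*s^3 - 78.974526*s^2 + 44.190732*s - 8.242408)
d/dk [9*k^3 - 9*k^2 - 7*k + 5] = 27*k^2 - 18*k - 7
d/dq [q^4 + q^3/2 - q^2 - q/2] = 4*q^3 + 3*q^2/2 - 2*q - 1/2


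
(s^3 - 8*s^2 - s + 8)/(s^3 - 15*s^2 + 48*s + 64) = (s - 1)/(s - 8)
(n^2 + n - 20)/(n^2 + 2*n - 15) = (n - 4)/(n - 3)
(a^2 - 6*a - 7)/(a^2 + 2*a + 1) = (a - 7)/(a + 1)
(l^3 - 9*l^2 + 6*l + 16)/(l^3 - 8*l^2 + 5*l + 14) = (l - 8)/(l - 7)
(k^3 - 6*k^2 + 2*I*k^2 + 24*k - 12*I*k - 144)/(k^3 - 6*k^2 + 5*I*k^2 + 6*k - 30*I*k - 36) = (k - 4*I)/(k - I)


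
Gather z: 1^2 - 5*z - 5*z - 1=-10*z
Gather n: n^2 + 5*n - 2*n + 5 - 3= n^2 + 3*n + 2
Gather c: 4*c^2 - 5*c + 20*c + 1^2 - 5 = 4*c^2 + 15*c - 4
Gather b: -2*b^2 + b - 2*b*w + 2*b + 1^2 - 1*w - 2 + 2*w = -2*b^2 + b*(3 - 2*w) + w - 1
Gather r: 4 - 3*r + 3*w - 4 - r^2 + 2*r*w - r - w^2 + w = -r^2 + r*(2*w - 4) - w^2 + 4*w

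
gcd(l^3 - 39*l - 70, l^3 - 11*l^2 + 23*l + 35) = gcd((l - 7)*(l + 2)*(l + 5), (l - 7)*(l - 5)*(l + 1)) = l - 7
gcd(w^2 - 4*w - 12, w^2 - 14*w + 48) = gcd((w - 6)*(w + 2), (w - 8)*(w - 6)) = w - 6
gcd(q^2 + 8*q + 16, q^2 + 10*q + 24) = q + 4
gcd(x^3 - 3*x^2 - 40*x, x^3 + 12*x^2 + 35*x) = x^2 + 5*x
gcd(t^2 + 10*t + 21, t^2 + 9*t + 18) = t + 3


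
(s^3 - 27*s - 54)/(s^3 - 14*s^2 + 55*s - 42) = (s^2 + 6*s + 9)/(s^2 - 8*s + 7)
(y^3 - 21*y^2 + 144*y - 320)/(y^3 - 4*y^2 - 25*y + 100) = (y^2 - 16*y + 64)/(y^2 + y - 20)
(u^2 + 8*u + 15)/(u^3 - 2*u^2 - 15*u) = (u + 5)/(u*(u - 5))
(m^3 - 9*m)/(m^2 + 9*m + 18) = m*(m - 3)/(m + 6)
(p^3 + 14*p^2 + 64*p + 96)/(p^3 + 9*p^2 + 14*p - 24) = (p + 4)/(p - 1)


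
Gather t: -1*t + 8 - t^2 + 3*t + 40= -t^2 + 2*t + 48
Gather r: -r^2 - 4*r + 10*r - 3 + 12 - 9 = -r^2 + 6*r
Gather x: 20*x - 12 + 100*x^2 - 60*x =100*x^2 - 40*x - 12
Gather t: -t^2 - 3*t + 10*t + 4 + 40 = -t^2 + 7*t + 44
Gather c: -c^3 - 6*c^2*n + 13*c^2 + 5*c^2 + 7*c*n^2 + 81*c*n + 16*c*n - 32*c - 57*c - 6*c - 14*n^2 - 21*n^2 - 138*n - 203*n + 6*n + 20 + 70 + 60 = -c^3 + c^2*(18 - 6*n) + c*(7*n^2 + 97*n - 95) - 35*n^2 - 335*n + 150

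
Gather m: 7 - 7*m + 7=14 - 7*m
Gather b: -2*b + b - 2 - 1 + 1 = -b - 2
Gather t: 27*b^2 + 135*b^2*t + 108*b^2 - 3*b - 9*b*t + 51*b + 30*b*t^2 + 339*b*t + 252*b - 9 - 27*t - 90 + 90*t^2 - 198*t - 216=135*b^2 + 300*b + t^2*(30*b + 90) + t*(135*b^2 + 330*b - 225) - 315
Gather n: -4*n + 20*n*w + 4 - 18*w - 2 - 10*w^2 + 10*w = n*(20*w - 4) - 10*w^2 - 8*w + 2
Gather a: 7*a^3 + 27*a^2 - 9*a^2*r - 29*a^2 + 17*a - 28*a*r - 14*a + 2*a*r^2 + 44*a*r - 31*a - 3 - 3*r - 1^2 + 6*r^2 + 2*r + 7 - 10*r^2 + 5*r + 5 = 7*a^3 + a^2*(-9*r - 2) + a*(2*r^2 + 16*r - 28) - 4*r^2 + 4*r + 8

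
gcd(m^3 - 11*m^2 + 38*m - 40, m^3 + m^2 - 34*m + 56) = m^2 - 6*m + 8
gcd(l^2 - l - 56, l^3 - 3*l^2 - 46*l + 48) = l - 8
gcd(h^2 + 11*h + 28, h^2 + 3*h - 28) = h + 7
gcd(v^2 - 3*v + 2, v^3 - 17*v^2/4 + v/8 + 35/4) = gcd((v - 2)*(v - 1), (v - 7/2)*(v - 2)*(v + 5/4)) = v - 2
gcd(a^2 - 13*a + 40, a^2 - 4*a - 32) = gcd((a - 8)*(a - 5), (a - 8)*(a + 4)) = a - 8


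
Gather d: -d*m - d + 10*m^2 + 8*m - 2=d*(-m - 1) + 10*m^2 + 8*m - 2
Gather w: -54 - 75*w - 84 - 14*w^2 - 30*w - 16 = -14*w^2 - 105*w - 154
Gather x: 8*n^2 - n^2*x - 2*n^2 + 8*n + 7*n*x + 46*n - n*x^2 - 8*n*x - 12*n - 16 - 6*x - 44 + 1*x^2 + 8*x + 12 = 6*n^2 + 42*n + x^2*(1 - n) + x*(-n^2 - n + 2) - 48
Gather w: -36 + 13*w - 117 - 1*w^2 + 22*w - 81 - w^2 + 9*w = -2*w^2 + 44*w - 234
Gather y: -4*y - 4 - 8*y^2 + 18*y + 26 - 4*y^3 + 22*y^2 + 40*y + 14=-4*y^3 + 14*y^2 + 54*y + 36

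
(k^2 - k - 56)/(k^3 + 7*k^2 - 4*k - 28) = (k - 8)/(k^2 - 4)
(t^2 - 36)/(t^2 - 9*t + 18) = (t + 6)/(t - 3)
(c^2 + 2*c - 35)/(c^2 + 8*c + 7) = (c - 5)/(c + 1)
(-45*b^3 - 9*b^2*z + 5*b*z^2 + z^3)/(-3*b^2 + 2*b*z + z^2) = (-15*b^2 + 2*b*z + z^2)/(-b + z)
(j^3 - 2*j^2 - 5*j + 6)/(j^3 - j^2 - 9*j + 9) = (j + 2)/(j + 3)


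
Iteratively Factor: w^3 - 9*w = (w + 3)*(w^2 - 3*w) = w*(w + 3)*(w - 3)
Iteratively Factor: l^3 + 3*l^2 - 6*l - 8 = (l - 2)*(l^2 + 5*l + 4) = (l - 2)*(l + 1)*(l + 4)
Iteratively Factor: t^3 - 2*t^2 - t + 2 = (t + 1)*(t^2 - 3*t + 2) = (t - 1)*(t + 1)*(t - 2)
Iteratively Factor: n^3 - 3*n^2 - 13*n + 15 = (n - 5)*(n^2 + 2*n - 3) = (n - 5)*(n + 3)*(n - 1)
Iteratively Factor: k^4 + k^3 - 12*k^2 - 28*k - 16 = (k - 4)*(k^3 + 5*k^2 + 8*k + 4) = (k - 4)*(k + 2)*(k^2 + 3*k + 2) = (k - 4)*(k + 1)*(k + 2)*(k + 2)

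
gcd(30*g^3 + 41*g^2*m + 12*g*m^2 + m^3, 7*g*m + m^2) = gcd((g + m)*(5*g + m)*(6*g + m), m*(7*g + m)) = 1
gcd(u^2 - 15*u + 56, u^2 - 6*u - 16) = u - 8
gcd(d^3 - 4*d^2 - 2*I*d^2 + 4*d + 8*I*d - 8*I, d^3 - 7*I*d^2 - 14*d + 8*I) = d - 2*I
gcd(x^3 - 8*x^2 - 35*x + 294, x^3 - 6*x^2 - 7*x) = x - 7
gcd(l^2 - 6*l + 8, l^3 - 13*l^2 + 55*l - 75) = 1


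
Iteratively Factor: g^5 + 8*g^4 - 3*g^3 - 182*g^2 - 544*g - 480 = (g + 4)*(g^4 + 4*g^3 - 19*g^2 - 106*g - 120) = (g + 3)*(g + 4)*(g^3 + g^2 - 22*g - 40) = (g + 2)*(g + 3)*(g + 4)*(g^2 - g - 20) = (g - 5)*(g + 2)*(g + 3)*(g + 4)*(g + 4)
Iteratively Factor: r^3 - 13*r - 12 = (r + 1)*(r^2 - r - 12) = (r - 4)*(r + 1)*(r + 3)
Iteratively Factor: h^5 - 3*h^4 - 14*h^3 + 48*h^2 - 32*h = (h)*(h^4 - 3*h^3 - 14*h^2 + 48*h - 32) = h*(h - 1)*(h^3 - 2*h^2 - 16*h + 32) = h*(h - 1)*(h + 4)*(h^2 - 6*h + 8) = h*(h - 4)*(h - 1)*(h + 4)*(h - 2)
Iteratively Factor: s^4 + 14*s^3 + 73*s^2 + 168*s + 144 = (s + 3)*(s^3 + 11*s^2 + 40*s + 48) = (s + 3)*(s + 4)*(s^2 + 7*s + 12) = (s + 3)^2*(s + 4)*(s + 4)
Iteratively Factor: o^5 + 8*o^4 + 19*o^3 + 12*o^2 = (o + 1)*(o^4 + 7*o^3 + 12*o^2) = (o + 1)*(o + 4)*(o^3 + 3*o^2) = o*(o + 1)*(o + 4)*(o^2 + 3*o) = o^2*(o + 1)*(o + 4)*(o + 3)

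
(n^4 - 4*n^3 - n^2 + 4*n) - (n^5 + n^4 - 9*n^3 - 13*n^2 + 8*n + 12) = -n^5 + 5*n^3 + 12*n^2 - 4*n - 12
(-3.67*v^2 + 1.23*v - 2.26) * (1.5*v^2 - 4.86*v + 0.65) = -5.505*v^4 + 19.6812*v^3 - 11.7533*v^2 + 11.7831*v - 1.469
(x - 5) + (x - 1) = 2*x - 6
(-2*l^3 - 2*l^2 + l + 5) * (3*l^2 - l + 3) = -6*l^5 - 4*l^4 - l^3 + 8*l^2 - 2*l + 15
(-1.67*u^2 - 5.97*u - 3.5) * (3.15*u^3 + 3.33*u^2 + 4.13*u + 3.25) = -5.2605*u^5 - 24.3666*u^4 - 37.8022*u^3 - 41.7386*u^2 - 33.8575*u - 11.375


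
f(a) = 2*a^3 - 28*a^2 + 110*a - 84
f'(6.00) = -10.00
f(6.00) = 0.00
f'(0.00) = 110.00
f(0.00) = -84.00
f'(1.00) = 60.00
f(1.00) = 0.00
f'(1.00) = 60.00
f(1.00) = 0.00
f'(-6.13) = 678.74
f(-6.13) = -2271.15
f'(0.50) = 83.50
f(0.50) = -35.75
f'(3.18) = -7.41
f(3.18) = 46.97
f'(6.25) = -5.62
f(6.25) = -1.97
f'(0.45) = 86.02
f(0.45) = -39.99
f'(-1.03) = 174.05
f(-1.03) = -229.19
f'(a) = 6*a^2 - 56*a + 110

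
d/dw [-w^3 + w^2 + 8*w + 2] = -3*w^2 + 2*w + 8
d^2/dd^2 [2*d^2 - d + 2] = 4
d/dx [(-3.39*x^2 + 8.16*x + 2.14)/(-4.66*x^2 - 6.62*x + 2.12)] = (60.4674*x^2 + 5.57119999999999*x + 31.466)/(21.7156*x^4 + 61.6984*x^3 + 24.066*x^2 - 28.0688*x + 4.4944)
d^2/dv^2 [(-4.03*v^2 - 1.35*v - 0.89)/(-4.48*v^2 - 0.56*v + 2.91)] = (33.9691520000001*v^3 + 422.40576*v^2 + 118.995072*v + 96.416518)/(89.915392*v^6 + 33.718272*v^5 - 170.999808*v^4 - 43.628032*v^3 + 111.073536*v^2 + 14.226408*v - 24.642171)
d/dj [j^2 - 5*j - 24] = 2*j - 5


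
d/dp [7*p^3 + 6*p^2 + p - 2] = 21*p^2 + 12*p + 1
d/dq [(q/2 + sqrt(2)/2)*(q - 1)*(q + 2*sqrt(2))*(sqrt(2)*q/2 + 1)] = sqrt(2)*q^3 - 3*sqrt(2)*q^2/4 + 6*q^2 - 4*q + 5*sqrt(2)*q - 5*sqrt(2)/2 + 2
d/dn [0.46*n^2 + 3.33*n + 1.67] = 0.92*n + 3.33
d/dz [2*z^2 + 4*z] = 4*z + 4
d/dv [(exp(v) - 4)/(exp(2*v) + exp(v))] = (-exp(2*v) + 8*exp(v) + 4)*exp(-v)/(exp(2*v) + 2*exp(v) + 1)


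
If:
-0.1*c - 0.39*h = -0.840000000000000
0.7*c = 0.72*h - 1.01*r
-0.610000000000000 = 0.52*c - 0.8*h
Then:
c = 1.54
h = 1.76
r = 0.19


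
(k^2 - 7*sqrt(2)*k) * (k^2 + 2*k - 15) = k^4 - 7*sqrt(2)*k^3 + 2*k^3 - 14*sqrt(2)*k^2 - 15*k^2 + 105*sqrt(2)*k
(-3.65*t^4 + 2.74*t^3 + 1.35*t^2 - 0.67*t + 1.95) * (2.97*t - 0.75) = -10.8405*t^5 + 10.8753*t^4 + 1.9545*t^3 - 3.0024*t^2 + 6.294*t - 1.4625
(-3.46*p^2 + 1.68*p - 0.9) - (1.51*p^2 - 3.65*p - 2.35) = -4.97*p^2 + 5.33*p + 1.45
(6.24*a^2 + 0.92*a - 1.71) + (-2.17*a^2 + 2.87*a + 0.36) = 4.07*a^2 + 3.79*a - 1.35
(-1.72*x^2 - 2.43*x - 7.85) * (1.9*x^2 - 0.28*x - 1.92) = -3.268*x^4 - 4.1354*x^3 - 10.9322*x^2 + 6.8636*x + 15.072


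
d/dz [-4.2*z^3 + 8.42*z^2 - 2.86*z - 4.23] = -12.6*z^2 + 16.84*z - 2.86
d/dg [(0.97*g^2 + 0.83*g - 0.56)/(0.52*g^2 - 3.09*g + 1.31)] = (-3.4289*g^2 + 3.1238*g - 0.6431)/(0.2704*g^4 - 3.2136*g^3 + 10.9105*g^2 - 8.0958*g + 1.7161)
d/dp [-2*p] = -2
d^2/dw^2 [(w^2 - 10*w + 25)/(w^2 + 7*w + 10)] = 2*(-17*w^3 + 45*w^2 + 825*w + 1775)/(w^6 + 21*w^5 + 177*w^4 + 763*w^3 + 1770*w^2 + 2100*w + 1000)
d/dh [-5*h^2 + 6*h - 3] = 6 - 10*h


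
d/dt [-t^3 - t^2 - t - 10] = -3*t^2 - 2*t - 1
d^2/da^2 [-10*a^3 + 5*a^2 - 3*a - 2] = 10 - 60*a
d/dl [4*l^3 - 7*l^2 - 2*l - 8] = 12*l^2 - 14*l - 2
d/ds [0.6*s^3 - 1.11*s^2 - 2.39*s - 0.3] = 1.8*s^2 - 2.22*s - 2.39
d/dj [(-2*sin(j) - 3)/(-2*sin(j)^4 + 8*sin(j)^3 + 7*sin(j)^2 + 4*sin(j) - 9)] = 2*(-6*sin(j)^4 + 4*sin(j)^3 + 43*sin(j)^2 + 21*sin(j) + 15)*cos(j)/(2*sin(j)^4 - 8*sin(j)^3 - 7*sin(j)^2 - 4*sin(j) + 9)^2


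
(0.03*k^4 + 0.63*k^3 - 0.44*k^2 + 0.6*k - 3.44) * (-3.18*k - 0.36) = -0.0954*k^5 - 2.0142*k^4 + 1.1724*k^3 - 1.7496*k^2 + 10.7232*k + 1.2384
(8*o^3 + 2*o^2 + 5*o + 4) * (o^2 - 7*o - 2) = 8*o^5 - 54*o^4 - 25*o^3 - 35*o^2 - 38*o - 8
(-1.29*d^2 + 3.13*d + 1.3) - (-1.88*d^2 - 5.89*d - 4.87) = 0.59*d^2 + 9.02*d + 6.17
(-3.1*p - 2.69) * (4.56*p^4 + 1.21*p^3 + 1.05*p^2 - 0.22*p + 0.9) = -14.136*p^5 - 16.0174*p^4 - 6.5099*p^3 - 2.1425*p^2 - 2.1982*p - 2.421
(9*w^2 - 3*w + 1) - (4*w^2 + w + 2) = 5*w^2 - 4*w - 1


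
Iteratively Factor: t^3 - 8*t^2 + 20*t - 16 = (t - 2)*(t^2 - 6*t + 8) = (t - 4)*(t - 2)*(t - 2)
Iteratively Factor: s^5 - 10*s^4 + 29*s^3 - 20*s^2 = (s - 4)*(s^4 - 6*s^3 + 5*s^2) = (s - 5)*(s - 4)*(s^3 - s^2) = s*(s - 5)*(s - 4)*(s^2 - s) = s*(s - 5)*(s - 4)*(s - 1)*(s)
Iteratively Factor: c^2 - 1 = (c - 1)*(c + 1)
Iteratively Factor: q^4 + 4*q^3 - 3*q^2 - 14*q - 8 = (q + 1)*(q^3 + 3*q^2 - 6*q - 8) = (q + 1)^2*(q^2 + 2*q - 8) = (q - 2)*(q + 1)^2*(q + 4)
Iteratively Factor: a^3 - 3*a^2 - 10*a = (a)*(a^2 - 3*a - 10) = a*(a - 5)*(a + 2)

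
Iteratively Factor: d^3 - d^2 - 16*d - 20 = (d - 5)*(d^2 + 4*d + 4) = (d - 5)*(d + 2)*(d + 2)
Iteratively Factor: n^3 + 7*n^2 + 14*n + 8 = (n + 4)*(n^2 + 3*n + 2) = (n + 1)*(n + 4)*(n + 2)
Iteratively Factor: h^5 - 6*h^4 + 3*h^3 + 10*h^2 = (h + 1)*(h^4 - 7*h^3 + 10*h^2) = (h - 2)*(h + 1)*(h^3 - 5*h^2) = h*(h - 2)*(h + 1)*(h^2 - 5*h) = h*(h - 5)*(h - 2)*(h + 1)*(h)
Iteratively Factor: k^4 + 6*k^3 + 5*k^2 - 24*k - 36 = (k + 3)*(k^3 + 3*k^2 - 4*k - 12) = (k - 2)*(k + 3)*(k^2 + 5*k + 6) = (k - 2)*(k + 3)^2*(k + 2)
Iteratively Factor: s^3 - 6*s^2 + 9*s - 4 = (s - 1)*(s^2 - 5*s + 4) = (s - 4)*(s - 1)*(s - 1)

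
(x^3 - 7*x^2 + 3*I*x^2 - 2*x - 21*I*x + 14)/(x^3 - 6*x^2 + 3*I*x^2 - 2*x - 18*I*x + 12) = (x - 7)/(x - 6)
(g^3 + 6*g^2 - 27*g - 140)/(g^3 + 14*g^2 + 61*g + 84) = (g - 5)/(g + 3)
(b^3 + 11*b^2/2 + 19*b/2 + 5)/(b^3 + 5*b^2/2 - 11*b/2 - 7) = (2*b^2 + 9*b + 10)/(2*b^2 + 3*b - 14)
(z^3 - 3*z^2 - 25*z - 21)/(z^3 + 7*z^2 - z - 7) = (z^2 - 4*z - 21)/(z^2 + 6*z - 7)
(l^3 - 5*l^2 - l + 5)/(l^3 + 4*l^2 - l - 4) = (l - 5)/(l + 4)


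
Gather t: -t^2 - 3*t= -t^2 - 3*t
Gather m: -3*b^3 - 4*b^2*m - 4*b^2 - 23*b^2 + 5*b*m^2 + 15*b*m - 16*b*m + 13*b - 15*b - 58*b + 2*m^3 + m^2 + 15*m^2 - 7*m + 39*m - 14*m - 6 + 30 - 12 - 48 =-3*b^3 - 27*b^2 - 60*b + 2*m^3 + m^2*(5*b + 16) + m*(-4*b^2 - b + 18) - 36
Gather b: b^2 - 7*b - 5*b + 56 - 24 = b^2 - 12*b + 32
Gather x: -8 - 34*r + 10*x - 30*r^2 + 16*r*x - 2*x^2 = -30*r^2 - 34*r - 2*x^2 + x*(16*r + 10) - 8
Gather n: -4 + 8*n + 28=8*n + 24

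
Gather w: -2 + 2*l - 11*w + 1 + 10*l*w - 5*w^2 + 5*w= 2*l - 5*w^2 + w*(10*l - 6) - 1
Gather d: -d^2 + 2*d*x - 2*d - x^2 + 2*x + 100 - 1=-d^2 + d*(2*x - 2) - x^2 + 2*x + 99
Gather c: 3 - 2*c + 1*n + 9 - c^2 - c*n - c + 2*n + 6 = -c^2 + c*(-n - 3) + 3*n + 18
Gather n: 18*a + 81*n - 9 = 18*a + 81*n - 9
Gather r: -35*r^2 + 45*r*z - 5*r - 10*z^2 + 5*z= -35*r^2 + r*(45*z - 5) - 10*z^2 + 5*z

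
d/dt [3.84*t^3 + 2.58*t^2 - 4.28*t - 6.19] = 11.52*t^2 + 5.16*t - 4.28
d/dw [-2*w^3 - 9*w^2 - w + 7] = -6*w^2 - 18*w - 1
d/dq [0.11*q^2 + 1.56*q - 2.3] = 0.22*q + 1.56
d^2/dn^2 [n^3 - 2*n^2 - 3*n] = 6*n - 4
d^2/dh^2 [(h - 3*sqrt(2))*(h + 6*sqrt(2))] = 2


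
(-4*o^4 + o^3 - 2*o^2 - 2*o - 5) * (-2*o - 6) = 8*o^5 + 22*o^4 - 2*o^3 + 16*o^2 + 22*o + 30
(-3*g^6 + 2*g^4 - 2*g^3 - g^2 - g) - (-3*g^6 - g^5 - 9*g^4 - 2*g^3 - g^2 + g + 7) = g^5 + 11*g^4 - 2*g - 7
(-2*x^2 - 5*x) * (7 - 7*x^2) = 14*x^4 + 35*x^3 - 14*x^2 - 35*x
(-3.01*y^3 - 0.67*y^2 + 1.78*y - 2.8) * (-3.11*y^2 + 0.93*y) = 9.3611*y^5 - 0.7156*y^4 - 6.1589*y^3 + 10.3634*y^2 - 2.604*y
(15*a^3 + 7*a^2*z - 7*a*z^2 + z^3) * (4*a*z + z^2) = 60*a^4*z + 43*a^3*z^2 - 21*a^2*z^3 - 3*a*z^4 + z^5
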